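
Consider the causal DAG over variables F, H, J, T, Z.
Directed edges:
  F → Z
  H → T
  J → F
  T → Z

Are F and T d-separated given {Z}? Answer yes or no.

No — F and T are d-connected given {Z}.

Bayes-Ball from F | {Z} reaches {H,J,T}.
T ∈ reach(F|{Z}) ⇒ F ⊥̸ T | {Z}.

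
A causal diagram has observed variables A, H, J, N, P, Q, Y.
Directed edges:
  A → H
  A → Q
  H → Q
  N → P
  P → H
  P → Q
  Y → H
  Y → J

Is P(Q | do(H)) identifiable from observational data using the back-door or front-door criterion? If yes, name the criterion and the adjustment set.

P(Q|do(H)): backdoor, adjust for {A, P}.

desc(H)\{H}={Q}; candidates ⊆ {A,J,N,P,Y}.
size 0: {}; under {} H still reaches {A,J,N,P,Q,Y} ∋ Q.
size 1: {A}, {J}, {N} …(+2); under {A} H still reaches {J,N,P,Q,Y} ∋ Q.
{A,P}: H⊥Q given {A,P} in G with H→· removed — back-door holds.
P(Q|do(H)) = Σ_{A,P} P(Q|H,A,P)·P(A,P).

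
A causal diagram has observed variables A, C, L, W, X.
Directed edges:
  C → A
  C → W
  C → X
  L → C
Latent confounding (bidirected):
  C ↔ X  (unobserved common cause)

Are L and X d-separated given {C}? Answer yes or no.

Bayes-Ball from L | {C} reaches {X}.
X ∈ reach(L|{C}) ⇒ L ⊥̸ X | {C}.

No — L and X are d-connected given {C}.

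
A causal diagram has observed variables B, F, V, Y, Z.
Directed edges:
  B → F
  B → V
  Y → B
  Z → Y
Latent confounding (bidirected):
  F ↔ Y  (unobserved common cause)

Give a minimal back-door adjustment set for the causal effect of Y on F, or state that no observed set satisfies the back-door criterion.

desc(Y)\{Y}={B,F,V}; candidates ⊆ {Z}.
Y↔F: latent back-door arc(s) into Y.
size 0: {}; under {} Y still reaches {F,Z} ∋ F.
size 1: {Z}; under {Z} Y still reaches {F} ∋ F.
Y↔F cannot be blocked by any observed set — no back-door set.

Y→F: no observed back-door set.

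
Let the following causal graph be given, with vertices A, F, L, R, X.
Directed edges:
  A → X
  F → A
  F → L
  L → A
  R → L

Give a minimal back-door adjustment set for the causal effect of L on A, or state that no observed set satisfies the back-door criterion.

desc(L)\{L}={A,X}; candidates ⊆ {F,R}.
size 0: {}; under {} L still reaches {A,F,R,X} ∋ A.
{F}: L⊥A given {F} in G with L→· removed — back-door holds.

L→A: minimal back-door set {F}.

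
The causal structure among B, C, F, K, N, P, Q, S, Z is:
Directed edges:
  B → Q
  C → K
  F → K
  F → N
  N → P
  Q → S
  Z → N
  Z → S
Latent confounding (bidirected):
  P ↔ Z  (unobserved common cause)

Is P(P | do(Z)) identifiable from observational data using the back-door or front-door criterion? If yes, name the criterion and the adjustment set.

desc(Z)\{Z}={N,P,S}; candidates ⊆ {B,C,F,K,Q}.
Z↔P: latent back-door arc(s) into Z.
size 0: {}; under {} Z still reaches {P} ∋ P.
size 1: {B}, {C}, {F} …(+2); under {B} Z still reaches {P} ∋ P.
size 2: {B,C}, {B,F}, {B,K} …(+7); under {B,C} Z still reaches {P} ∋ P.
Z↔P cannot be blocked by any observed set — no back-door set.
{N}: (i) intercepts every directed Z→P path; (ii) no back-door Z→{N}; (iii) {Z} blocks every back-door {N}→P. Front-door holds.
P(P|do(Z)) = Σ_{N} P(N|Z) Σ_{Z'} P(P|N,Z')P(Z').

P(P|do(Z)): frontdoor, adjust for {N}.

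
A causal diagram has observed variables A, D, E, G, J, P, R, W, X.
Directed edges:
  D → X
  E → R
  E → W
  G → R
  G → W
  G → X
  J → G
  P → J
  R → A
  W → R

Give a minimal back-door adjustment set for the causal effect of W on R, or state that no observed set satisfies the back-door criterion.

desc(W)\{W}={A,R}; candidates ⊆ {D,E,G,J,P,X}.
size 0: {}; under {} W still reaches {A,E,G,J,P,R,X} ∋ R.
size 1: {D}, {E}, {G} …(+3); under {D} W still reaches {A,E,G,J,P,R,X} ∋ R.
{E,G}: W⊥R given {E,G} in G with W→· removed — back-door holds.

W→R: minimal back-door set {E, G}.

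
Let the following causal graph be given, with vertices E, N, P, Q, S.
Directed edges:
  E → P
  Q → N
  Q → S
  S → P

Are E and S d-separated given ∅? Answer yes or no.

Yes — E ⊥ S | ∅.

Bayes-Ball from E | ∅ reaches {P}.
S ∉ reach(E|∅) ⇒ E ⊥ S | ∅.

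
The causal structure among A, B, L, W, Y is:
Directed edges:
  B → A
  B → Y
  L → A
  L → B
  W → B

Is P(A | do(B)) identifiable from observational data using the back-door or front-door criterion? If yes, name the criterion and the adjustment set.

P(A|do(B)): backdoor, adjust for {L}.

desc(B)\{B}={A,Y}; candidates ⊆ {L,W}.
size 0: {}; under {} B still reaches {A,L,W} ∋ A.
{L}: B⊥A given {L} in G with B→· removed — back-door holds.
P(A|do(B)) = Σ_{L} P(A|B,L)·P(L).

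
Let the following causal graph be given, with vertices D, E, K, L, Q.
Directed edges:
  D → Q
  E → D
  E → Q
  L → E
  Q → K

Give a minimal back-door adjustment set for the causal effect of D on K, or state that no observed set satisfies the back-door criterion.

desc(D)\{D}={K,Q}; candidates ⊆ {E,L}.
size 0: {}; under {} D still reaches {E,K,L,Q} ∋ K.
{E}: D⊥K given {E} in G with D→· removed — back-door holds.

D→K: minimal back-door set {E}.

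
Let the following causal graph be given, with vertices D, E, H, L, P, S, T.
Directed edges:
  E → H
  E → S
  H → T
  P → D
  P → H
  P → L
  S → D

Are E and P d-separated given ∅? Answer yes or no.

Bayes-Ball from E | ∅ reaches {D,H,S,T}.
P ∉ reach(E|∅) ⇒ E ⊥ P | ∅.

Yes — E ⊥ P | ∅.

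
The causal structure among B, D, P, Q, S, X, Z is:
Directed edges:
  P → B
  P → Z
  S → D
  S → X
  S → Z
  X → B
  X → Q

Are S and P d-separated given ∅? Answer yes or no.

Bayes-Ball from S | ∅ reaches {B,D,Q,X,Z}.
P ∉ reach(S|∅) ⇒ S ⊥ P | ∅.

Yes — S ⊥ P | ∅.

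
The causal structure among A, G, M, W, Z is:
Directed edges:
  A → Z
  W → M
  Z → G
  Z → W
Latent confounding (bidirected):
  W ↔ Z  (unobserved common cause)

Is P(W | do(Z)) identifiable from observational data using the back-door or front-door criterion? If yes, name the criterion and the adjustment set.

desc(Z)\{Z}={G,M,W}; candidates ⊆ {A}.
Z↔W: latent back-door arc(s) into Z.
size 0: {}; under {} Z still reaches {A,M,W} ∋ W.
size 1: {A}; under {A} Z still reaches {M,W} ∋ W.
Z↔W cannot be blocked by any observed set — no back-door set.
No mediator lies on a directed Z→…→W path.
Neither criterion identifies P(W|do(Z)) in this graph.

P(W|do(Z)): not identifiable (no BD/FD set).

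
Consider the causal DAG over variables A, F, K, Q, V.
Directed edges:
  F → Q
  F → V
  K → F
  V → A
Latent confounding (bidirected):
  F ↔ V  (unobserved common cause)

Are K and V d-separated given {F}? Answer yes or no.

Bayes-Ball from K | {F} reaches {A,V}.
V ∈ reach(K|{F}) ⇒ K ⊥̸ V | {F}.

No — K and V are d-connected given {F}.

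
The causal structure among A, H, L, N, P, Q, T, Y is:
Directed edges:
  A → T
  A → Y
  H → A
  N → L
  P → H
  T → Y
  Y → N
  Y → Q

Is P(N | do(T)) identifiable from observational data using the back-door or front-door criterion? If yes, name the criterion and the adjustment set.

desc(T)\{T}={L,N,Q,Y}; candidates ⊆ {A,H,P}.
size 0: {}; under {} T still reaches {A,H,L,N,P,Q,Y} ∋ N.
{A}: T⊥N given {A} in G with T→· removed — back-door holds.
P(N|do(T)) = Σ_{A} P(N|T,A)·P(A).

P(N|do(T)): backdoor, adjust for {A}.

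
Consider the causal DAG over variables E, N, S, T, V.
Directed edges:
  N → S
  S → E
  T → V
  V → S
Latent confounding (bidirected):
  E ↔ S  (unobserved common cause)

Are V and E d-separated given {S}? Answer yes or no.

No — V and E are d-connected given {S}.

Bayes-Ball from V | {S} reaches {E,N,T}.
E ∈ reach(V|{S}) ⇒ V ⊥̸ E | {S}.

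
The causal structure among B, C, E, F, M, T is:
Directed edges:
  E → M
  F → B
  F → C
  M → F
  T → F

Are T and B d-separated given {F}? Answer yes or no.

Bayes-Ball from T | {F} reaches {E,M}.
B ∉ reach(T|{F}) ⇒ T ⊥ B | {F}.

Yes — T ⊥ B | {F}.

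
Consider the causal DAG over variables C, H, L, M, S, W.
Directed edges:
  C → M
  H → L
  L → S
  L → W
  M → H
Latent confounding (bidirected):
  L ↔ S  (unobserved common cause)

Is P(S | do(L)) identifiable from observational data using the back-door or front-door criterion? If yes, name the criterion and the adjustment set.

P(S|do(L)): not identifiable (no BD/FD set).

desc(L)\{L}={S,W}; candidates ⊆ {C,H,M}.
L↔S: latent back-door arc(s) into L.
size 0: {}; under {} L still reaches {C,H,M,S} ∋ S.
size 1: {C}, {H}, {M}; under {C} L still reaches {H,M,S} ∋ S.
size 2: {C,H}, {C,M}, {H,M}; under {C,H} L still reaches {S} ∋ S.
L↔S cannot be blocked by any observed set — no back-door set.
No mediator lies on a directed L→…→S path.
Neither criterion identifies P(S|do(L)) in this graph.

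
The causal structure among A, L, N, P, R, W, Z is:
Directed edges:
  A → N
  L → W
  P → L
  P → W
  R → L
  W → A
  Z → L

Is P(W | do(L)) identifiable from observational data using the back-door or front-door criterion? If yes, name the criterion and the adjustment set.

desc(L)\{L}={A,N,W}; candidates ⊆ {P,R,Z}.
size 0: {}; under {} L still reaches {A,N,P,R,W,Z} ∋ W.
{P}: L⊥W given {P} in G with L→· removed — back-door holds.
P(W|do(L)) = Σ_{P} P(W|L,P)·P(P).

P(W|do(L)): backdoor, adjust for {P}.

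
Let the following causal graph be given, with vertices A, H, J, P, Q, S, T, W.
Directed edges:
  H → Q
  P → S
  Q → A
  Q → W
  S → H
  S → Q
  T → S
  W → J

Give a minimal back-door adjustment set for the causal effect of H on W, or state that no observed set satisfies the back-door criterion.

H→W: minimal back-door set {S}.

desc(H)\{H}={A,J,Q,W}; candidates ⊆ {P,S,T}.
size 0: {}; under {} H still reaches {A,J,P,Q,S,T,W} ∋ W.
{S}: H⊥W given {S} in G with H→· removed — back-door holds.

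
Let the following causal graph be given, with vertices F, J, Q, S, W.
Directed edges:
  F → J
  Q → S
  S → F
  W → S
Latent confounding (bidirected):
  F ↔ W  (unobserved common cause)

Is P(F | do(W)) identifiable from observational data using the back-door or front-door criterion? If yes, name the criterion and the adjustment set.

desc(W)\{W}={F,J,S}; candidates ⊆ {Q}.
W↔F: latent back-door arc(s) into W.
size 0: {}; under {} W still reaches {F,J} ∋ F.
size 1: {Q}; under {Q} W still reaches {F,J} ∋ F.
W↔F cannot be blocked by any observed set — no back-door set.
{S}: (i) intercepts every directed W→F path; (ii) no back-door W→{S}; (iii) {W} blocks every back-door {S}→F. Front-door holds.
P(F|do(W)) = Σ_{S} P(S|W) Σ_{W'} P(F|S,W')P(W').

P(F|do(W)): frontdoor, adjust for {S}.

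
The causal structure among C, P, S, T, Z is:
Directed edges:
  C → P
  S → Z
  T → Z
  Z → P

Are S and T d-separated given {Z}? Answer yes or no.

Bayes-Ball from S | {Z} reaches {T}.
T ∈ reach(S|{Z}) ⇒ S ⊥̸ T | {Z}.

No — S and T are d-connected given {Z}.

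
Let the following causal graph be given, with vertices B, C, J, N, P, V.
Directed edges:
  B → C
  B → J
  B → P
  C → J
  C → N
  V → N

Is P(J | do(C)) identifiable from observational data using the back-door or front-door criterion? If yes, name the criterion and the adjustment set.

P(J|do(C)): backdoor, adjust for {B}.

desc(C)\{C}={J,N}; candidates ⊆ {B,P,V}.
size 0: {}; under {} C still reaches {B,J,P} ∋ J.
{B}: C⊥J given {B} in G with C→· removed — back-door holds.
P(J|do(C)) = Σ_{B} P(J|C,B)·P(B).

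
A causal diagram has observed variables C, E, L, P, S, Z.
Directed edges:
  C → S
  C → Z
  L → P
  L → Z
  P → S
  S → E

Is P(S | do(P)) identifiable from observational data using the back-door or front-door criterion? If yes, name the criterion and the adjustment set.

P(S|do(P)): backdoor, adjust for ∅.

desc(P)\{P}={E,S}; candidates ⊆ {C,L,Z}.
∅: P⊥S given ∅ in G with P→· removed — back-door holds.
P(S|do(P)) = P(S|P) — no adjustment needed.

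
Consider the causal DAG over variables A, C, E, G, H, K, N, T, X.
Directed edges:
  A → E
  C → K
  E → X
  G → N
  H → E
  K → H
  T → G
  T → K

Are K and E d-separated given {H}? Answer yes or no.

Yes — K ⊥ E | {H}.

Bayes-Ball from K | {H} reaches {C,G,N,T}.
E ∉ reach(K|{H}) ⇒ K ⊥ E | {H}.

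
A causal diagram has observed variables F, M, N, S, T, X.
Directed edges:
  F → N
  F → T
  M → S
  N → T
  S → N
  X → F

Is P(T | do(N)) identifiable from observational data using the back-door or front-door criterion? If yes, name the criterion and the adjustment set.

desc(N)\{N}={T}; candidates ⊆ {F,M,S,X}.
size 0: {}; under {} N still reaches {F,M,S,T,X} ∋ T.
{F}: N⊥T given {F} in G with N→· removed — back-door holds.
P(T|do(N)) = Σ_{F} P(T|N,F)·P(F).

P(T|do(N)): backdoor, adjust for {F}.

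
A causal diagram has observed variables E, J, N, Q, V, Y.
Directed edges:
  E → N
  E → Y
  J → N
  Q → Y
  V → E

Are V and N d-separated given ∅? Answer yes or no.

No — V and N are d-connected given ∅.

Bayes-Ball from V | ∅ reaches {E,N,Y}.
N ∈ reach(V|∅) ⇒ V ⊥̸ N | ∅.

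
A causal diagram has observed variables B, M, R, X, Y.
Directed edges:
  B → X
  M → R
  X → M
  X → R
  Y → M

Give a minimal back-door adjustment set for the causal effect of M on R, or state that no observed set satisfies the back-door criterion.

desc(M)\{M}={R}; candidates ⊆ {B,X,Y}.
size 0: {}; under {} M still reaches {B,R,X,Y} ∋ R.
{X}: M⊥R given {X} in G with M→· removed — back-door holds.

M→R: minimal back-door set {X}.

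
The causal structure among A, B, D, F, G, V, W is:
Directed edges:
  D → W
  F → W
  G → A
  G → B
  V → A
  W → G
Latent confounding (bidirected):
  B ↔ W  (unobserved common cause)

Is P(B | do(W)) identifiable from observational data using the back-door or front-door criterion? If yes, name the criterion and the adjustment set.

desc(W)\{W}={A,B,G}; candidates ⊆ {D,F,V}.
W↔B: latent back-door arc(s) into W.
size 0: {}; under {} W still reaches {B,D,F} ∋ B.
size 1: {D}, {F}, {V}; under {D} W still reaches {B,F} ∋ B.
size 2: {D,F}, {D,V}, {F,V}; under {D,F} W still reaches {B} ∋ B.
W↔B cannot be blocked by any observed set — no back-door set.
{G}: (i) intercepts every directed W→B path; (ii) no back-door W→{G}; (iii) {W} blocks every back-door {G}→B. Front-door holds.
P(B|do(W)) = Σ_{G} P(G|W) Σ_{W'} P(B|G,W')P(W').

P(B|do(W)): frontdoor, adjust for {G}.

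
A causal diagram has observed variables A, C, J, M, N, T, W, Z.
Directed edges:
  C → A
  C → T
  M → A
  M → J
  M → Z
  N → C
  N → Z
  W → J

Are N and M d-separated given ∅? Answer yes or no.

Bayes-Ball from N | ∅ reaches {A,C,T,Z}.
M ∉ reach(N|∅) ⇒ N ⊥ M | ∅.

Yes — N ⊥ M | ∅.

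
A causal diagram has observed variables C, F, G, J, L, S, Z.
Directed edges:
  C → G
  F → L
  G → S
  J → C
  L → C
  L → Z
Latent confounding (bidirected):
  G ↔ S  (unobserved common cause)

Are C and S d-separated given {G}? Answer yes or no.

Bayes-Ball from C | {G} reaches {F,J,L,S,Z}.
S ∈ reach(C|{G}) ⇒ C ⊥̸ S | {G}.

No — C and S are d-connected given {G}.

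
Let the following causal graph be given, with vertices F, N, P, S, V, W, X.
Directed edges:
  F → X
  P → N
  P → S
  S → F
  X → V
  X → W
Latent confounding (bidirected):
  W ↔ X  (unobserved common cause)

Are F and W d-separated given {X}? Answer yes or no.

No — F and W are d-connected given {X}.

Bayes-Ball from F | {X} reaches {N,P,S,W}.
W ∈ reach(F|{X}) ⇒ F ⊥̸ W | {X}.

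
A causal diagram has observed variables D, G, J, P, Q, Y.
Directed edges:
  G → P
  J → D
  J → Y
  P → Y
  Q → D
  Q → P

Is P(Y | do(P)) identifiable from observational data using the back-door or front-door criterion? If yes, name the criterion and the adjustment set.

P(Y|do(P)): backdoor, adjust for ∅.

desc(P)\{P}={Y}; candidates ⊆ {D,G,J,Q}.
∅: P⊥Y given ∅ in G with P→· removed — back-door holds.
P(Y|do(P)) = P(Y|P) — no adjustment needed.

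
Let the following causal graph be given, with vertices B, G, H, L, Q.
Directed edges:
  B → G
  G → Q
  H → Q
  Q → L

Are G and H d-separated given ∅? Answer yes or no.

Bayes-Ball from G | ∅ reaches {B,L,Q}.
H ∉ reach(G|∅) ⇒ G ⊥ H | ∅.

Yes — G ⊥ H | ∅.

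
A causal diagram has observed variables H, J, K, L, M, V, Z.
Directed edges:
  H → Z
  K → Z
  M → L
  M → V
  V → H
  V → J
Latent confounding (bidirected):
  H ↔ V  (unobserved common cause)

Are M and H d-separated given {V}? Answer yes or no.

No — M and H are d-connected given {V}.

Bayes-Ball from M | {V} reaches {H,L,Z}.
H ∈ reach(M|{V}) ⇒ M ⊥̸ H | {V}.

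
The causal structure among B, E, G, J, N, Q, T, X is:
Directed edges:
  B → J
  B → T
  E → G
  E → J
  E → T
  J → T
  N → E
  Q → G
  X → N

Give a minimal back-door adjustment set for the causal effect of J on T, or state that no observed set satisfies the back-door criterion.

J→T: minimal back-door set {B, E}.

desc(J)\{J}={T}; candidates ⊆ {B,E,G,N,Q,X}.
size 0: {}; under {} J still reaches {B,E,G,N,T,X} ∋ T.
size 1: {B}, {E}, {G} …(+3); under {B} J still reaches {E,G,N,T,X} ∋ T.
{B,E}: J⊥T given {B,E} in G with J→· removed — back-door holds.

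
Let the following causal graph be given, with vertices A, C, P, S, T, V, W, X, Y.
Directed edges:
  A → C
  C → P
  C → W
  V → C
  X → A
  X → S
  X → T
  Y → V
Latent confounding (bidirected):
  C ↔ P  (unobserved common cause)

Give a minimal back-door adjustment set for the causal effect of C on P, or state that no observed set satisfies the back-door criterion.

desc(C)\{C}={P,W}; candidates ⊆ {A,S,T,V,X,Y}.
C↔P: latent back-door arc(s) into C.
size 0: {}; under {} C still reaches {A,P,S,T,V,X,Y} ∋ P.
size 1: {A}, {S}, {T} …(+3); under {A} C still reaches {P,V,Y} ∋ P.
size 2: {A,S}, {A,T}, {A,V} …(+12); under {A,S} C still reaches {P,V,Y} ∋ P.
C↔P cannot be blocked by any observed set — no back-door set.

C→P: no observed back-door set.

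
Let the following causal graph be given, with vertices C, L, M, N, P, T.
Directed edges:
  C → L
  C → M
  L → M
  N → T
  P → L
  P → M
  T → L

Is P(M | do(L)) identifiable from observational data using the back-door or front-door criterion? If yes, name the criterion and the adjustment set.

desc(L)\{L}={M}; candidates ⊆ {C,N,P,T}.
size 0: {}; under {} L still reaches {C,M,N,P,T} ∋ M.
size 1: {C}, {N}, {P} …(+1); under {C} L still reaches {M,N,P,T} ∋ M.
{C,P}: L⊥M given {C,P} in G with L→· removed — back-door holds.
P(M|do(L)) = Σ_{C,P} P(M|L,C,P)·P(C,P).

P(M|do(L)): backdoor, adjust for {C, P}.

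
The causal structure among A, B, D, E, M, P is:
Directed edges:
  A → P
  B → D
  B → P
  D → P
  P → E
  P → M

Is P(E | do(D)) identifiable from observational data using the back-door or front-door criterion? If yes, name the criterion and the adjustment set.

P(E|do(D)): backdoor, adjust for {B}.

desc(D)\{D}={E,M,P}; candidates ⊆ {A,B}.
size 0: {}; under {} D still reaches {B,E,M,P} ∋ E.
{B}: D⊥E given {B} in G with D→· removed — back-door holds.
P(E|do(D)) = Σ_{B} P(E|D,B)·P(B).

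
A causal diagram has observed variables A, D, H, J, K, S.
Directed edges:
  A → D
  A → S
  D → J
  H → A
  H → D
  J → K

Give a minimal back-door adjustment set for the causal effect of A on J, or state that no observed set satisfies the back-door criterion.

desc(A)\{A}={D,J,K,S}; candidates ⊆ {H}.
size 0: {}; under {} A still reaches {D,H,J,K} ∋ J.
{H}: A⊥J given {H} in G with A→· removed — back-door holds.

A→J: minimal back-door set {H}.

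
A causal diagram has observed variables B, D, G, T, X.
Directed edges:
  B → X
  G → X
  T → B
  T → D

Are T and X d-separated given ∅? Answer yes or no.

No — T and X are d-connected given ∅.

Bayes-Ball from T | ∅ reaches {B,D,X}.
X ∈ reach(T|∅) ⇒ T ⊥̸ X | ∅.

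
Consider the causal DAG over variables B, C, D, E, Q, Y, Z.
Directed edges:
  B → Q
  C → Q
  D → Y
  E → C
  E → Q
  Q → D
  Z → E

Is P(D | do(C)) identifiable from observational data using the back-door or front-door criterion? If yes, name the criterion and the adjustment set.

desc(C)\{C}={D,Q,Y}; candidates ⊆ {B,E,Z}.
size 0: {}; under {} C still reaches {D,E,Q,Y,Z} ∋ D.
{E}: C⊥D given {E} in G with C→· removed — back-door holds.
P(D|do(C)) = Σ_{E} P(D|C,E)·P(E).

P(D|do(C)): backdoor, adjust for {E}.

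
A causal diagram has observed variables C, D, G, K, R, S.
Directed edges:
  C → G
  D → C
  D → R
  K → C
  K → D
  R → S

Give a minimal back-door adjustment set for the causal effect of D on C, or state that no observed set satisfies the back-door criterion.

desc(D)\{D}={C,G,R,S}; candidates ⊆ {K}.
size 0: {}; under {} D still reaches {C,G,K} ∋ C.
{K}: D⊥C given {K} in G with D→· removed — back-door holds.

D→C: minimal back-door set {K}.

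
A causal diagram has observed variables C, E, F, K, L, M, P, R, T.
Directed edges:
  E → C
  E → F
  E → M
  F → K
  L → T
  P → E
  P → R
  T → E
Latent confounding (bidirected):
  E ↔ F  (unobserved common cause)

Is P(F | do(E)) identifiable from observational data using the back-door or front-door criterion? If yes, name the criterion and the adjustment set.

P(F|do(E)): not identifiable (no BD/FD set).

desc(E)\{E}={C,F,K,M}; candidates ⊆ {L,P,R,T}.
E↔F: latent back-door arc(s) into E.
size 0: {}; under {} E still reaches {F,K,L,P,R,T} ∋ F.
size 1: {L}, {P}, {R} …(+1); under {L} E still reaches {F,K,P,R,T} ∋ F.
size 2: {L,P}, {L,R}, {L,T} …(+3); under {L,P} E still reaches {F,K,T} ∋ F.
E↔F cannot be blocked by any observed set — no back-door set.
No mediator lies on a directed E→…→F path.
Neither criterion identifies P(F|do(E)) in this graph.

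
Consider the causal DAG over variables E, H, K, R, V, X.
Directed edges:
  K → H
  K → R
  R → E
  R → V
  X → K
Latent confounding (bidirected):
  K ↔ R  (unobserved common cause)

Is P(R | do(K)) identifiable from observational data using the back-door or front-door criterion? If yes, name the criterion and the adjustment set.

desc(K)\{K}={E,H,R,V}; candidates ⊆ {X}.
K↔R: latent back-door arc(s) into K.
size 0: {}; under {} K still reaches {E,R,V,X} ∋ R.
size 1: {X}; under {X} K still reaches {E,R,V} ∋ R.
K↔R cannot be blocked by any observed set — no back-door set.
No mediator lies on a directed K→…→R path.
Neither criterion identifies P(R|do(K)) in this graph.

P(R|do(K)): not identifiable (no BD/FD set).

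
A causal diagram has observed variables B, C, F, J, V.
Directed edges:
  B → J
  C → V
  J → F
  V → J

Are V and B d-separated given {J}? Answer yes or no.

Bayes-Ball from V | {J} reaches {B,C}.
B ∈ reach(V|{J}) ⇒ V ⊥̸ B | {J}.

No — V and B are d-connected given {J}.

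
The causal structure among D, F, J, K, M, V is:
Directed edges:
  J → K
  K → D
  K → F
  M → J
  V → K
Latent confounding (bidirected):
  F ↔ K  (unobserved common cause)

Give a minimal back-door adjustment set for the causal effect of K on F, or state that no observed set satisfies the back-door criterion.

K→F: no observed back-door set.

desc(K)\{K}={D,F}; candidates ⊆ {J,M,V}.
K↔F: latent back-door arc(s) into K.
size 0: {}; under {} K still reaches {F,J,M,V} ∋ F.
size 1: {J}, {M}, {V}; under {J} K still reaches {F,V} ∋ F.
size 2: {J,M}, {J,V}, {M,V}; under {J,M} K still reaches {F,V} ∋ F.
K↔F cannot be blocked by any observed set — no back-door set.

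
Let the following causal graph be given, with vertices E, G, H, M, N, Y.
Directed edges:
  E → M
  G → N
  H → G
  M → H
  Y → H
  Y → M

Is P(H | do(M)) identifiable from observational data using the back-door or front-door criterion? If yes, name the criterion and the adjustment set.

P(H|do(M)): backdoor, adjust for {Y}.

desc(M)\{M}={G,H,N}; candidates ⊆ {E,Y}.
size 0: {}; under {} M still reaches {E,G,H,N,Y} ∋ H.
{Y}: M⊥H given {Y} in G with M→· removed — back-door holds.
P(H|do(M)) = Σ_{Y} P(H|M,Y)·P(Y).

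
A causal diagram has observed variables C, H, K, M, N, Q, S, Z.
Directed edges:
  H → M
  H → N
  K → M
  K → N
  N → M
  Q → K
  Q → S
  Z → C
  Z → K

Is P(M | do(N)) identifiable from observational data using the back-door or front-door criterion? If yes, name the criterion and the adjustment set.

desc(N)\{N}={M}; candidates ⊆ {C,H,K,Q,S,Z}.
size 0: {}; under {} N still reaches {C,H,K,M,Q,S,Z} ∋ M.
size 1: {C}, {H}, {K} …(+3); under {C} N still reaches {H,K,M,Q,S,Z} ∋ M.
{H,K}: N⊥M given {H,K} in G with N→· removed — back-door holds.
P(M|do(N)) = Σ_{H,K} P(M|N,H,K)·P(H,K).

P(M|do(N)): backdoor, adjust for {H, K}.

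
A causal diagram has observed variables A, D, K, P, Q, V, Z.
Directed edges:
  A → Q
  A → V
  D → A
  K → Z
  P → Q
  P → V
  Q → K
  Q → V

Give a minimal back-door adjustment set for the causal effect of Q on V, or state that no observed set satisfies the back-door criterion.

desc(Q)\{Q}={K,V,Z}; candidates ⊆ {A,D,P}.
size 0: {}; under {} Q still reaches {A,D,P,V} ∋ V.
size 1: {A}, {D}, {P}; under {A} Q still reaches {P,V} ∋ V.
{A,P}: Q⊥V given {A,P} in G with Q→· removed — back-door holds.

Q→V: minimal back-door set {A, P}.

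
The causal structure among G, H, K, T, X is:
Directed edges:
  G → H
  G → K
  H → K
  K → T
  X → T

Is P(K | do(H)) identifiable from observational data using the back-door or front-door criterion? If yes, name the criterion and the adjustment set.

P(K|do(H)): backdoor, adjust for {G}.

desc(H)\{H}={K,T}; candidates ⊆ {G,X}.
size 0: {}; under {} H still reaches {G,K,T} ∋ K.
{G}: H⊥K given {G} in G with H→· removed — back-door holds.
P(K|do(H)) = Σ_{G} P(K|H,G)·P(G).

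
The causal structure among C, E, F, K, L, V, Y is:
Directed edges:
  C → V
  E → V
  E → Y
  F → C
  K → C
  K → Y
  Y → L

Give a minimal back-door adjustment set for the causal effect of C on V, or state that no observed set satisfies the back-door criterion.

C→V: minimal back-door set ∅.

desc(C)\{C}={V}; candidates ⊆ {E,F,K,L,Y}.
∅: C⊥V given ∅ in G with C→· removed — back-door holds.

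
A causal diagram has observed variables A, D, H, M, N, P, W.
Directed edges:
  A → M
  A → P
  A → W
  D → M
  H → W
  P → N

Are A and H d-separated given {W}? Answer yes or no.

Bayes-Ball from A | {W} reaches {H,M,N,P}.
H ∈ reach(A|{W}) ⇒ A ⊥̸ H | {W}.

No — A and H are d-connected given {W}.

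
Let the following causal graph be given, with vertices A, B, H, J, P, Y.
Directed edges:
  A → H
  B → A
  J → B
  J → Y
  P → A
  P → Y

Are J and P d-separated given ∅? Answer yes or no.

Yes — J ⊥ P | ∅.

Bayes-Ball from J | ∅ reaches {A,B,H,Y}.
P ∉ reach(J|∅) ⇒ J ⊥ P | ∅.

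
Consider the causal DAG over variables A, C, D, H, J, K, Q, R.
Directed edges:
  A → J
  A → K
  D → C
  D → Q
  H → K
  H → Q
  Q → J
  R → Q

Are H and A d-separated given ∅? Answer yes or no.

Bayes-Ball from H | ∅ reaches {J,K,Q}.
A ∉ reach(H|∅) ⇒ H ⊥ A | ∅.

Yes — H ⊥ A | ∅.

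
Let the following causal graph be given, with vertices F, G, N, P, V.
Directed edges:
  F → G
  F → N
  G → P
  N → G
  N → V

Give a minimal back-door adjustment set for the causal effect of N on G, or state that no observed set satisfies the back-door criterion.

N→G: minimal back-door set {F}.

desc(N)\{N}={G,P,V}; candidates ⊆ {F}.
size 0: {}; under {} N still reaches {F,G,P} ∋ G.
{F}: N⊥G given {F} in G with N→· removed — back-door holds.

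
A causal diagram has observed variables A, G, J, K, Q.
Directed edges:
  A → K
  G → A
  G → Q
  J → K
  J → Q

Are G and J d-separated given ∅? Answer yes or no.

Yes — G ⊥ J | ∅.

Bayes-Ball from G | ∅ reaches {A,K,Q}.
J ∉ reach(G|∅) ⇒ G ⊥ J | ∅.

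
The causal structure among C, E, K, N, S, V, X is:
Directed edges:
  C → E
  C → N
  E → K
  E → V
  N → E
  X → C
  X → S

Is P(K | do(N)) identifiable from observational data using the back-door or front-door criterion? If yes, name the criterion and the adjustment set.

desc(N)\{N}={E,K,V}; candidates ⊆ {C,S,X}.
size 0: {}; under {} N still reaches {C,E,K,S,V,X} ∋ K.
{C}: N⊥K given {C} in G with N→· removed — back-door holds.
P(K|do(N)) = Σ_{C} P(K|N,C)·P(C).

P(K|do(N)): backdoor, adjust for {C}.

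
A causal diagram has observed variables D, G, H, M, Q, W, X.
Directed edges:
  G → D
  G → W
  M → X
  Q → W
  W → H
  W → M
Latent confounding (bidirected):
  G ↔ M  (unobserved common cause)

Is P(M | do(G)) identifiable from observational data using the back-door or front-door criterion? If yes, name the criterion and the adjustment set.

P(M|do(G)): frontdoor, adjust for {W}.

desc(G)\{G}={D,H,M,W,X}; candidates ⊆ {Q}.
G↔M: latent back-door arc(s) into G.
size 0: {}; under {} G still reaches {M,X} ∋ M.
size 1: {Q}; under {Q} G still reaches {M,X} ∋ M.
G↔M cannot be blocked by any observed set — no back-door set.
{W}: (i) intercepts every directed G→M path; (ii) no back-door G→{W}; (iii) {G} blocks every back-door {W}→M. Front-door holds.
P(M|do(G)) = Σ_{W} P(W|G) Σ_{G'} P(M|W,G')P(G').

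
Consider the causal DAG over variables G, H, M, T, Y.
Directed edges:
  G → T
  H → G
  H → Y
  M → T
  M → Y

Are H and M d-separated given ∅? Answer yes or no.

Bayes-Ball from H | ∅ reaches {G,T,Y}.
M ∉ reach(H|∅) ⇒ H ⊥ M | ∅.

Yes — H ⊥ M | ∅.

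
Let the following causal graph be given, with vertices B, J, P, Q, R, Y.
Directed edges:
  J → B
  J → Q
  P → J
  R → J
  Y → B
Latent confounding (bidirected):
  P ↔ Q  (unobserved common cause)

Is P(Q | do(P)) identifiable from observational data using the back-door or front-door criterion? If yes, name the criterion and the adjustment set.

P(Q|do(P)): frontdoor, adjust for {J}.

desc(P)\{P}={B,J,Q}; candidates ⊆ {R,Y}.
P↔Q: latent back-door arc(s) into P.
size 0: {}; under {} P still reaches {Q} ∋ Q.
size 1: {R}, {Y}; under {R} P still reaches {Q} ∋ Q.
size 2: {R,Y}; under {R,Y} P still reaches {Q} ∋ Q.
P↔Q cannot be blocked by any observed set — no back-door set.
{J}: (i) intercepts every directed P→Q path; (ii) no back-door P→{J}; (iii) {P} blocks every back-door {J}→Q. Front-door holds.
P(Q|do(P)) = Σ_{J} P(J|P) Σ_{P'} P(Q|J,P')P(P').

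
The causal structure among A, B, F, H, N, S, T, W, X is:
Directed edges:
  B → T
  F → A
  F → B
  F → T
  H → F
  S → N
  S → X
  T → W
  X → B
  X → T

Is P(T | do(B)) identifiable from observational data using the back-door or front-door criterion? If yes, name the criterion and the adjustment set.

desc(B)\{B}={T,W}; candidates ⊆ {A,F,H,N,S,X}.
size 0: {}; under {} B still reaches {A,F,H,N,S,T,W,X} ∋ T.
size 1: {A}, {F}, {H} …(+3); under {A} B still reaches {F,H,N,S,T,W,X} ∋ T.
{F,X}: B⊥T given {F,X} in G with B→· removed — back-door holds.
P(T|do(B)) = Σ_{F,X} P(T|B,F,X)·P(F,X).

P(T|do(B)): backdoor, adjust for {F, X}.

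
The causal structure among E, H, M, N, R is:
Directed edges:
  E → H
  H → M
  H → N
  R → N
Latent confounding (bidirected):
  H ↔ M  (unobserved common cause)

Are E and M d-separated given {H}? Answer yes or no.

No — E and M are d-connected given {H}.

Bayes-Ball from E | {H} reaches {M}.
M ∈ reach(E|{H}) ⇒ E ⊥̸ M | {H}.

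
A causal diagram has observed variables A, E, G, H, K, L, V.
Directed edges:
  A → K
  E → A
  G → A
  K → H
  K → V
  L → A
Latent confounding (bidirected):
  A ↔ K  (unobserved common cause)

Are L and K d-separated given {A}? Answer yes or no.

No — L and K are d-connected given {A}.

Bayes-Ball from L | {A} reaches {E,G,H,K,V}.
K ∈ reach(L|{A}) ⇒ L ⊥̸ K | {A}.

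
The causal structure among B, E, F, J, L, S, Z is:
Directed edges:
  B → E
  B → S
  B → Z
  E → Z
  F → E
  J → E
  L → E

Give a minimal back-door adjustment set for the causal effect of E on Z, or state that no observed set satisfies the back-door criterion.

desc(E)\{E}={Z}; candidates ⊆ {B,F,J,L,S}.
size 0: {}; under {} E still reaches {B,F,J,L,S,Z} ∋ Z.
{B}: E⊥Z given {B} in G with E→· removed — back-door holds.

E→Z: minimal back-door set {B}.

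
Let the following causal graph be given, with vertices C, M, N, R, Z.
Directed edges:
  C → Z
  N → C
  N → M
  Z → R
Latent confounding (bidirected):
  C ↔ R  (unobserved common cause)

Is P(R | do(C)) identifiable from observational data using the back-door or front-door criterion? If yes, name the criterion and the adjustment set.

desc(C)\{C}={R,Z}; candidates ⊆ {M,N}.
C↔R: latent back-door arc(s) into C.
size 0: {}; under {} C still reaches {M,N,R} ∋ R.
size 1: {M}, {N}; under {M} C still reaches {N,R} ∋ R.
size 2: {M,N}; under {M,N} C still reaches {R} ∋ R.
C↔R cannot be blocked by any observed set — no back-door set.
{Z}: (i) intercepts every directed C→R path; (ii) no back-door C→{Z}; (iii) {C} blocks every back-door {Z}→R. Front-door holds.
P(R|do(C)) = Σ_{Z} P(Z|C) Σ_{C'} P(R|Z,C')P(C').

P(R|do(C)): frontdoor, adjust for {Z}.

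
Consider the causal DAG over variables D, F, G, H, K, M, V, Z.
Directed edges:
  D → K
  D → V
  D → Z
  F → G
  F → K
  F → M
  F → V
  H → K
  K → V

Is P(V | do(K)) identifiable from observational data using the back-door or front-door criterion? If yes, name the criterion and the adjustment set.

P(V|do(K)): backdoor, adjust for {D, F}.

desc(K)\{K}={V}; candidates ⊆ {D,F,G,H,M,Z}.
size 0: {}; under {} K still reaches {D,F,G,H,M,V,Z} ∋ V.
size 1: {D}, {F}, {G} …(+3); under {D} K still reaches {F,G,H,M,V} ∋ V.
{D,F}: K⊥V given {D,F} in G with K→· removed — back-door holds.
P(V|do(K)) = Σ_{D,F} P(V|K,D,F)·P(D,F).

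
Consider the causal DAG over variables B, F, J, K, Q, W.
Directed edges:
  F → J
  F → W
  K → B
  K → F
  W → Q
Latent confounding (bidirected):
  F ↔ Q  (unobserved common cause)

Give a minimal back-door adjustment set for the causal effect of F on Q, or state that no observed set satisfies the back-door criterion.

desc(F)\{F}={J,Q,W}; candidates ⊆ {B,K}.
F↔Q: latent back-door arc(s) into F.
size 0: {}; under {} F still reaches {B,K,Q} ∋ Q.
size 1: {B}, {K}; under {B} F still reaches {K,Q} ∋ Q.
size 2: {B,K}; under {B,K} F still reaches {Q} ∋ Q.
F↔Q cannot be blocked by any observed set — no back-door set.

F→Q: no observed back-door set.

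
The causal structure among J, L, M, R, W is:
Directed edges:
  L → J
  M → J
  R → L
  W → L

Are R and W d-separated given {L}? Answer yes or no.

Bayes-Ball from R | {L} reaches {W}.
W ∈ reach(R|{L}) ⇒ R ⊥̸ W | {L}.

No — R and W are d-connected given {L}.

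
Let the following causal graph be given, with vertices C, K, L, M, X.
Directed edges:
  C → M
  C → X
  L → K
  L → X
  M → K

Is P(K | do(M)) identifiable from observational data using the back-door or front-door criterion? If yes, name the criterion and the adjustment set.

P(K|do(M)): backdoor, adjust for ∅.

desc(M)\{M}={K}; candidates ⊆ {C,L,X}.
∅: M⊥K given ∅ in G with M→· removed — back-door holds.
P(K|do(M)) = P(K|M) — no adjustment needed.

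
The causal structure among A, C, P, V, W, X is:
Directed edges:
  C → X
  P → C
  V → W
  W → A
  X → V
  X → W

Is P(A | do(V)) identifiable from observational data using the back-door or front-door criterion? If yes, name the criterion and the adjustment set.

P(A|do(V)): backdoor, adjust for {X}.

desc(V)\{V}={A,W}; candidates ⊆ {C,P,X}.
size 0: {}; under {} V still reaches {A,C,P,W,X} ∋ A.
{X}: V⊥A given {X} in G with V→· removed — back-door holds.
P(A|do(V)) = Σ_{X} P(A|V,X)·P(X).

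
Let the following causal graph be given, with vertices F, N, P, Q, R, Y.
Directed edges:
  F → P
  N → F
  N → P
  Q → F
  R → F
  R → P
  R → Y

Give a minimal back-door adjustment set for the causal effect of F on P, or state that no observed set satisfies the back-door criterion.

desc(F)\{F}={P}; candidates ⊆ {N,Q,R,Y}.
size 0: {}; under {} F still reaches {N,P,Q,R,Y} ∋ P.
size 1: {N}, {Q}, {R} …(+1); under {N} F still reaches {P,Q,R,Y} ∋ P.
{N,R}: F⊥P given {N,R} in G with F→· removed — back-door holds.

F→P: minimal back-door set {N, R}.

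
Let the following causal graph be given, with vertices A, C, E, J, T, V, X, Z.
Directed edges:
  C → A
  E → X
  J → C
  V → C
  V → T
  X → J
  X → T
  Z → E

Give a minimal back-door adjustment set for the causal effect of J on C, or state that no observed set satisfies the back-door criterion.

J→C: minimal back-door set ∅.

desc(J)\{J}={A,C}; candidates ⊆ {E,T,V,X,Z}.
∅: J⊥C given ∅ in G with J→· removed — back-door holds.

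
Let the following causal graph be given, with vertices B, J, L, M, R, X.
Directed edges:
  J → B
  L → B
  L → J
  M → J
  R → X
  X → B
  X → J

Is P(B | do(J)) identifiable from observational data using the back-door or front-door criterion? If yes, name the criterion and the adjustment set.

P(B|do(J)): backdoor, adjust for {L, X}.

desc(J)\{J}={B}; candidates ⊆ {L,M,R,X}.
size 0: {}; under {} J still reaches {B,L,M,R,X} ∋ B.
size 1: {L}, {M}, {R} …(+1); under {L} J still reaches {B,M,R,X} ∋ B.
{L,X}: J⊥B given {L,X} in G with J→· removed — back-door holds.
P(B|do(J)) = Σ_{L,X} P(B|J,L,X)·P(L,X).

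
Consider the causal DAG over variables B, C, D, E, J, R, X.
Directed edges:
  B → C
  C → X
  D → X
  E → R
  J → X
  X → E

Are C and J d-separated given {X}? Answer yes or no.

Bayes-Ball from C | {X} reaches {B,D,J}.
J ∈ reach(C|{X}) ⇒ C ⊥̸ J | {X}.

No — C and J are d-connected given {X}.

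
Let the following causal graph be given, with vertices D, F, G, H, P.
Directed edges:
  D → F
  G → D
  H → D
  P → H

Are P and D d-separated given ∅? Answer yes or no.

No — P and D are d-connected given ∅.

Bayes-Ball from P | ∅ reaches {D,F,H}.
D ∈ reach(P|∅) ⇒ P ⊥̸ D | ∅.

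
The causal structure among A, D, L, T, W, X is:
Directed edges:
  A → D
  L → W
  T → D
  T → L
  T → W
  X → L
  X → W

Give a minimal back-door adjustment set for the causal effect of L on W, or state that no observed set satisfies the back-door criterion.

L→W: minimal back-door set {T, X}.

desc(L)\{L}={W}; candidates ⊆ {A,D,T,X}.
size 0: {}; under {} L still reaches {D,T,W,X} ∋ W.
size 1: {A}, {D}, {T} …(+1); under {A} L still reaches {D,T,W,X} ∋ W.
{T,X}: L⊥W given {T,X} in G with L→· removed — back-door holds.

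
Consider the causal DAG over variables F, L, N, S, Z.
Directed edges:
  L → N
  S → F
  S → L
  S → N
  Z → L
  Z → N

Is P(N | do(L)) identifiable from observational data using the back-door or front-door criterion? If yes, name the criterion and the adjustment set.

P(N|do(L)): backdoor, adjust for {S, Z}.

desc(L)\{L}={N}; candidates ⊆ {F,S,Z}.
size 0: {}; under {} L still reaches {F,N,S,Z} ∋ N.
size 1: {F}, {S}, {Z}; under {F} L still reaches {N,S,Z} ∋ N.
{S,Z}: L⊥N given {S,Z} in G with L→· removed — back-door holds.
P(N|do(L)) = Σ_{S,Z} P(N|L,S,Z)·P(S,Z).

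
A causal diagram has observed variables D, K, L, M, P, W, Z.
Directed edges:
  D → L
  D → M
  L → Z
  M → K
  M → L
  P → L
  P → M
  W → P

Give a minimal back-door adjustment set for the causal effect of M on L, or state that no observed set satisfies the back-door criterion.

desc(M)\{M}={K,L,Z}; candidates ⊆ {D,P,W}.
size 0: {}; under {} M still reaches {D,L,P,W,Z} ∋ L.
size 1: {D}, {P}, {W}; under {D} M still reaches {L,P,W,Z} ∋ L.
{D,P}: M⊥L given {D,P} in G with M→· removed — back-door holds.

M→L: minimal back-door set {D, P}.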